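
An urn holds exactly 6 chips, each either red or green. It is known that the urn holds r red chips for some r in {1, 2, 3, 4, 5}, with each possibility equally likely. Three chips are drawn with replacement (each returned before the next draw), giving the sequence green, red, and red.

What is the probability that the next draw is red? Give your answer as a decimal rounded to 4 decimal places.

The likelihood of the observed sequence under each hypothesis: P(data | r = 1) = (5/6)(1/6)(1/6) = 5/216; P(data | r = 2) = (4/6)(2/6)(2/6) = 2/27; P(data | r = 3) = (3/6)(3/6)(3/6) = 1/8; P(data | r = 4) = (2/6)(4/6)(4/6) = 4/27; P(data | r = 5) = (1/6)(5/6)(5/6) = 25/216.
The prior-weighted likelihoods are 1/5 · 5/216 = 1/216, 1/5 · 2/27 = 2/135, 1/5 · 1/8 = 1/40, 1/5 · 4/27 = 4/135, 1/5 · 25/216 = 5/216; summing to 7/72.
Normalising, the posterior is P(r = 1 | data) = 1/21, P(r = 2 | data) = 16/105, P(r = 3 | data) = 9/35, P(r = 4 | data) = 32/105, P(r = 5 | data) = 5/21.
Averaging over the posterior, P(red next | data) = (1/6)(1/21) + (1/3)(16/105) + (1/2)(9/35) + (2/3)(32/105) + (5/6)(5/21) = 53/90.

0.5889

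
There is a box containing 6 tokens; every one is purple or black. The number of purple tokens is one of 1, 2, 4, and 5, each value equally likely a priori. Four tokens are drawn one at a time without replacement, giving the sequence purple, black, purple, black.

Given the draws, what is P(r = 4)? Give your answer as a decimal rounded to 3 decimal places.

0.500

Compute the likelihood of the observed sequence for each case: P(data | r = 1) = (1/6)(5/5)(0/4) = 0; P(data | r = 2) = (2/6)(4/5)(1/4)(3/3) = 1/15; P(data | r = 4) = (4/6)(2/5)(3/4)(1/3) = 1/15; P(data | r = 5) = (5/6)(1/5)(4/4)(0/3) = 0.
Multiplying each by its prior: 1/4 · 0 = 0, 1/4 · 1/15 = 1/60, 1/4 · 1/15 = 1/60, 1/4 · 0 = 0; summing to 1/30.
Hence P(r = 4 | data) = (1/60) / (1/30) = 1/2.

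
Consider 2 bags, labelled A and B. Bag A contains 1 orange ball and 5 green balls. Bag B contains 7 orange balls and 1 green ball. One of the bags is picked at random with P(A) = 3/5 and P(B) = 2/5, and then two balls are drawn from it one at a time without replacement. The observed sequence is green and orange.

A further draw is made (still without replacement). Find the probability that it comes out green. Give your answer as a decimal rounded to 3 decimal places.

0.667

For each hypothesis, P(data | H) works out to: P(data | bag A) = (5/6)(1/5) = 1/6; P(data | bag B) = (1/8)(7/7) = 1/8.
The prior-weighted likelihoods are 3/5 · 1/6 = 1/10, 2/5 · 1/8 = 1/20; summing to 3/20.
Dividing through by the total gives posterior P(bag A | data) = 2/3, P(bag B | data) = 1/3.
The predictive probability is P(green next | data) = (1)(2/3) + (0)(1/3) = 2/3.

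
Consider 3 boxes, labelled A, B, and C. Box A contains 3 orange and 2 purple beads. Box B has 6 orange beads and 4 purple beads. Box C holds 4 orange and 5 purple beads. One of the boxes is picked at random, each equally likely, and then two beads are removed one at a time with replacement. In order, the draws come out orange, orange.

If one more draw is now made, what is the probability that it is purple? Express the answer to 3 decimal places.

The likelihood of the observed sequence under each hypothesis: P(data | box A) = (3/5)(3/5) = 0.36; P(data | box B) = (6/10)(6/10) = 0.36; P(data | box C) = (4/9)(4/9) = 0.19753.
Weighting by the prior gives 1/3 · 0.36 = 0.12, 1/3 · 0.36 = 0.12, 1/3 · 0.19753 = 0.065844; with total 0.30584.
Dividing through by the total gives posterior P(box A | data) = 0.39236, P(box B | data) = 0.39236, P(box C | data) = 0.21529.
Averaging over the posterior, P(purple next | data) = (2/5)(0.39236) + (2/5)(0.39236) + (5/9)(0.21529) = 0.43349.

0.433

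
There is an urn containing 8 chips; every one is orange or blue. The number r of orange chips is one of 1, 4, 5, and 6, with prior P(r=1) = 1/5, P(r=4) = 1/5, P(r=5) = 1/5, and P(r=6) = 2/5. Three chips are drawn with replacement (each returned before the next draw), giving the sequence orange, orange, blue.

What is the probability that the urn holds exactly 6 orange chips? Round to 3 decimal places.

The likelihood of the observed sequence under each hypothesis: P(data | r = 1) = (1/8)(1/8)(7/8) = 0.013672; P(data | r = 4) = (4/8)(4/8)(4/8) = 0.125; P(data | r = 5) = (5/8)(5/8)(3/8) = 0.14648; P(data | r = 6) = (6/8)(6/8)(2/8) = 0.14062.
The prior-weighted likelihoods are 1/5 · 0.013672 = 0.0027344, 1/5 · 0.125 = 0.025, 1/5 · 0.14648 = 0.029297, 2/5 · 0.14062 = 0.05625; these sum to 0.11328.
Therefore the posterior P(r = 6 | data) = (0.05625) / (0.11328) = 0.49655.

0.497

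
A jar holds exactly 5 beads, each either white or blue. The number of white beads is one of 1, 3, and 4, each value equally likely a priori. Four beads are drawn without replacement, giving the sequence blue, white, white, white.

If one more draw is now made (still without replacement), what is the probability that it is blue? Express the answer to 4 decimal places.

For each hypothesis, P(data | H) works out to: P(data | r = 1) = (4/5)(1/4)(0/3) = 0; P(data | r = 3) = (2/5)(3/4)(2/3)(1/2) = 1/10; P(data | r = 4) = (1/5)(4/4)(3/3)(2/2) = 1/5.
Weighting by the prior gives 1/3 · 0 = 0, 1/3 · 1/10 = 1/30, 1/3 · 1/5 = 1/15; with total 1/10.
Normalising, the posterior is P(r = 1 | data) = 0, P(r = 3 | data) = 1/3, P(r = 4 | data) = 2/3.
So P(blue next | data) = Σ P(blue next | H) P(H | data) = (1)(1/3) + (0)(2/3) = 1/3.

0.3333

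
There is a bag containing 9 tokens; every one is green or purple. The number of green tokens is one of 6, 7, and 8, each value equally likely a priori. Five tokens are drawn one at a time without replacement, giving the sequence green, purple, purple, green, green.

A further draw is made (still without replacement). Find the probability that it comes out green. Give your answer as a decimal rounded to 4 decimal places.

0.8421

Under each hypothesis, the probability of the observed sequence is: P(data | r = 6) = (6/9)(3/8)(2/7)(5/6)(4/5) = 1/21; P(data | r = 7) = (7/9)(2/8)(1/7)(6/6)(5/5) = 1/36; P(data | r = 8) = (8/9)(1/8)(0/7) = 0.
Weighting by the prior gives 1/3 · 1/21 = 1/63, 1/3 · 1/36 = 1/108, 1/3 · 0 = 0; summing to 19/756.
Dividing through by the total gives posterior P(r = 6 | data) = 12/19, P(r = 7 | data) = 7/19, P(r = 8 | data) = 0.
The predictive probability is P(green next | data) = (3/4)(12/19) + (1)(7/19) = 16/19.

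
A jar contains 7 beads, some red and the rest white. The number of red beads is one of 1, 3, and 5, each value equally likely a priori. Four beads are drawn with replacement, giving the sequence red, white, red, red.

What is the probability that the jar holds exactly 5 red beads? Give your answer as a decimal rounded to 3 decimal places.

The likelihood of the observed sequence under each hypothesis: P(data | r = 1) = (1/7)(6/7)(1/7)(1/7) = 0.002499; P(data | r = 3) = (3/7)(4/7)(3/7)(3/7) = 0.044981; P(data | r = 5) = (5/7)(2/7)(5/7)(5/7) = 0.10412.
The prior-weighted likelihoods are 1/3 · 0.002499 = 0.00083299, 1/3 · 0.044981 = 0.014994, 1/3 · 0.10412 = 0.034708; with total 0.050534.
Therefore the posterior P(r = 5 | data) = (0.034708) / (0.050534) = 0.68681.

0.687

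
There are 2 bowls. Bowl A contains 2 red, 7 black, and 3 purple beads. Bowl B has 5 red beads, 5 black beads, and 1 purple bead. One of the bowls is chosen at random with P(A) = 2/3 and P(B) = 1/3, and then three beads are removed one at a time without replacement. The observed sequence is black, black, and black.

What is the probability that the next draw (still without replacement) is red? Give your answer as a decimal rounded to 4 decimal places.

0.2867

The likelihood of the observed sequence under each hypothesis: P(data | bowl A) = (7/12)(6/11)(5/10) = 7/44; P(data | bowl B) = (5/11)(4/10)(3/9) = 2/33.
The prior-weighted likelihoods are 2/3 · 7/44 = 7/66, 1/3 · 2/33 = 2/99; these sum to 25/198.
The posterior is then P(bowl A | data) = 21/25, P(bowl B | data) = 4/25.
The predictive probability is P(red next | data) = (2/9)(21/25) + (5/8)(4/25) = 43/150.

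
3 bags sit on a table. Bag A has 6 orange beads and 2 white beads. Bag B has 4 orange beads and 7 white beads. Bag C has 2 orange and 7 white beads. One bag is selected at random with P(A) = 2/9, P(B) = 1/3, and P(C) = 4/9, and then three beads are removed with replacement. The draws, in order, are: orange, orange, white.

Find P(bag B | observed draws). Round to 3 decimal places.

The likelihood of the observed sequence under each hypothesis: P(data | bag A) = (6/8)(6/8)(2/8) = 0.14062; P(data | bag B) = (4/11)(4/11)(7/11) = 0.084147; P(data | bag C) = (2/9)(2/9)(7/9) = 0.038409.
Multiplying each by its prior: 2/9 · 0.14062 = 0.03125, 1/3 · 0.084147 = 0.028049, 4/9 · 0.038409 = 0.017071; with total 0.07637.
By Bayes' rule, P(bag B | data) = (0.028049) / (0.07637) = 0.36728.

0.367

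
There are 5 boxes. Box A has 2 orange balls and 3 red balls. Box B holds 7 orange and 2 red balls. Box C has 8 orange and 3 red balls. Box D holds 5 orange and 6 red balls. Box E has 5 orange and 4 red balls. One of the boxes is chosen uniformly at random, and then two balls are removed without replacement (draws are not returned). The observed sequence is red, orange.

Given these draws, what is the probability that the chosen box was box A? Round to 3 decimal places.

0.238

Compute the likelihood of the observed sequence for each case: P(data | box A) = (3/5)(2/4) = 0.3; P(data | box B) = (2/9)(7/8) = 0.19444; P(data | box C) = (3/11)(8/10) = 0.21818; P(data | box D) = (6/11)(5/10) = 0.27273; P(data | box E) = (4/9)(5/8) = 0.27778.
The prior-weighted likelihoods are 1/5 · 0.3 = 0.06, 1/5 · 0.19444 = 0.038889, 1/5 · 0.21818 = 0.043636, 1/5 · 0.27273 = 0.054545, 1/5 · 0.27778 = 0.055556; with total 0.25263.
Therefore the posterior P(box A | data) = (0.06) / (0.25263) = 0.2375.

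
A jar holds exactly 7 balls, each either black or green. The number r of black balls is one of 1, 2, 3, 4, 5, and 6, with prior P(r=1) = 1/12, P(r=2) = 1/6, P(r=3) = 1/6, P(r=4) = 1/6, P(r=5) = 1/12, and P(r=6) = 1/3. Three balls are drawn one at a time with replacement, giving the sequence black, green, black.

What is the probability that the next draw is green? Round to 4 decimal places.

0.3697

The likelihood of the observed sequence under each hypothesis: P(data | r = 1) = (1/7)(6/7)(1/7) = 0.017493; P(data | r = 2) = (2/7)(5/7)(2/7) = 0.058309; P(data | r = 3) = (3/7)(4/7)(3/7) = 0.10496; P(data | r = 4) = (4/7)(3/7)(4/7) = 0.13994; P(data | r = 5) = (5/7)(2/7)(5/7) = 0.14577; P(data | r = 6) = (6/7)(1/7)(6/7) = 0.10496.
Weighting by the prior gives 1/12 · 0.017493 = 0.0014577, 1/6 · 0.058309 = 0.0097182, 1/6 · 0.10496 = 0.017493, 1/6 · 0.13994 = 0.023324, 1/12 · 0.14577 = 0.012148, 1/3 · 0.10496 = 0.034985; summing to 0.099125.
Dividing through by the total gives posterior P(r = 1 | data) = 0.014706, P(r = 2 | data) = 0.098039, P(r = 3 | data) = 0.17647, P(r = 4 | data) = 0.23529, P(r = 5 | data) = 0.12255, P(r = 6 | data) = 0.35294.
The predictive probability is P(green next | data) = (6/7)(0.014706) + (5/7)(0.098039) + (4/7)(0.17647) + (3/7)(0.23529) + (2/7)(0.12255) + (1/7)(0.35294) = 0.36975.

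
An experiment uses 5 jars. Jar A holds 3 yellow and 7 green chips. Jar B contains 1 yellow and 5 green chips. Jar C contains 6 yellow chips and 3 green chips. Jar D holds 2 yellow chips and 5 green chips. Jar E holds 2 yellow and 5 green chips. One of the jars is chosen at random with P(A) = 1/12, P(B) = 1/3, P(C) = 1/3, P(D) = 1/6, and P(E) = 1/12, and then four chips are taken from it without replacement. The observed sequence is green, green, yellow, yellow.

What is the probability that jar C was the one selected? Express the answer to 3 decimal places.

0.552

For each hypothesis, P(data | H) works out to: P(data | jar A) = (7/10)(6/9)(3/8)(2/7) = 0.05; P(data | jar B) = (5/6)(4/5)(1/4)(0/3) = 0; P(data | jar C) = (3/9)(2/8)(6/7)(5/6) = 0.059524; P(data | jar D) = (5/7)(4/6)(2/5)(1/4) = 0.047619; P(data | jar E) = (5/7)(4/6)(2/5)(1/4) = 0.047619.
Multiplying each by its prior: 1/12 · 0.05 = 0.0041667, 1/3 · 0 = 0, 1/3 · 0.059524 = 0.019841, 1/6 · 0.047619 = 0.0079365, 1/12 · 0.047619 = 0.0039683; with total 0.035913.
So P(jar C | data) = (0.019841) / (0.035913) = 0.55249.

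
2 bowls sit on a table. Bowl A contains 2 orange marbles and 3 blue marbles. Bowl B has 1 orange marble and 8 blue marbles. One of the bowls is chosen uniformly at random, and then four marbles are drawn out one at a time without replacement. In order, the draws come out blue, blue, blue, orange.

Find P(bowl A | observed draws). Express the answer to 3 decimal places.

Under each hypothesis, the probability of the observed sequence is: P(data | bowl A) = (3/5)(2/4)(1/3)(2/2) = 1/10; P(data | bowl B) = (8/9)(7/8)(6/7)(1/6) = 1/9.
Weighting by the prior gives 1/2 · 1/10 = 1/20, 1/2 · 1/9 = 1/18; with total 19/180.
So P(bowl A | data) = (1/20) / (19/180) = 9/19.

0.474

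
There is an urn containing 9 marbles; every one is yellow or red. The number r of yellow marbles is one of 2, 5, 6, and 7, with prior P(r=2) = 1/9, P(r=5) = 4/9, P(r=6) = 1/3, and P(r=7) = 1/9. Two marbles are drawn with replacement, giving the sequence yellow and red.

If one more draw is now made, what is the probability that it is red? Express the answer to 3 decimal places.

0.417

Under each hypothesis, the probability of the observed sequence is: P(data | r = 2) = (2/9)(7/9) = 14/81; P(data | r = 5) = (5/9)(4/9) = 20/81; P(data | r = 6) = (6/9)(3/9) = 2/9; P(data | r = 7) = (7/9)(2/9) = 14/81.
The prior-weighted likelihoods are 1/9 · 14/81 = 14/729, 4/9 · 20/81 = 80/729, 1/3 · 2/9 = 2/27, 1/9 · 14/81 = 14/729; these sum to 2/9.
The posterior is then P(r = 2 | data) = 7/81, P(r = 5 | data) = 40/81, P(r = 6 | data) = 1/3, P(r = 7 | data) = 7/81.
Averaging over the posterior, P(red next | data) = (7/9)(7/81) + (4/9)(40/81) + (1/3)(1/3) + (2/9)(7/81) = 304/729.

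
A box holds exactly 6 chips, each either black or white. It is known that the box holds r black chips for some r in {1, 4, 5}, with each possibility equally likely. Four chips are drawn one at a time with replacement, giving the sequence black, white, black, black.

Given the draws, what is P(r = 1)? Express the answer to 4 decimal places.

0.0194

Under each hypothesis, the probability of the observed sequence is: P(data | r = 1) = (1/6)(5/6)(1/6)(1/6) = 0.003858; P(data | r = 4) = (4/6)(2/6)(4/6)(4/6) = 0.098765; P(data | r = 5) = (5/6)(1/6)(5/6)(5/6) = 0.096451.
Weighting by the prior gives 1/3 · 0.003858 = 0.001286, 1/3 · 0.098765 = 0.032922, 1/3 · 0.096451 = 0.03215; with total 0.066358.
By Bayes' rule, P(r = 1 | data) = (0.001286) / (0.066358) = 0.01938.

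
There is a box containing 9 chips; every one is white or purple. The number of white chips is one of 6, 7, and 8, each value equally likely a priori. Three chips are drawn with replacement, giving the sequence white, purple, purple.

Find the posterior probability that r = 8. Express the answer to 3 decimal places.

0.089

The likelihood of the observed sequence under each hypothesis: P(data | r = 6) = (6/9)(3/9)(3/9) = 0.074074; P(data | r = 7) = (7/9)(2/9)(2/9) = 0.038409; P(data | r = 8) = (8/9)(1/9)(1/9) = 0.010974.
The prior-weighted likelihoods are 1/3 · 0.074074 = 0.024691, 1/3 · 0.038409 = 0.012803, 1/3 · 0.010974 = 0.003658; these sum to 0.041152.
Hence P(r = 8 | data) = (0.003658) / (0.041152) = 0.088889.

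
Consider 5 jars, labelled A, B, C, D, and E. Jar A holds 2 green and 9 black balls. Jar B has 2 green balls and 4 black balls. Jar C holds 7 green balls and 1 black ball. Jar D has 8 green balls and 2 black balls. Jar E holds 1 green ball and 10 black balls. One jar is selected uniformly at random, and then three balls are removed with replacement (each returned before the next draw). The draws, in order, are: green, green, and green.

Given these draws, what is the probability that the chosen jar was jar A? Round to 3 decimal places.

0.005

For each hypothesis, P(data | H) works out to: P(data | jar A) = (2/11)(2/11)(2/11) = 0.0060105; P(data | jar B) = (2/6)(2/6)(2/6) = 0.037037; P(data | jar C) = (7/8)(7/8)(7/8) = 0.66992; P(data | jar D) = (8/10)(8/10)(8/10) = 0.512; P(data | jar E) = (1/11)(1/11)(1/11) = 0.00075131.
Multiplying each by its prior: 1/5 · 0.0060105 = 0.0012021, 1/5 · 0.037037 = 0.0074074, 1/5 · 0.66992 = 0.13398, 1/5 · 0.512 = 0.1024, 1/5 · 0.00075131 = 0.00015026; with total 0.24514.
By Bayes' rule, P(jar A | data) = (0.0012021) / (0.24514) = 0.0049037.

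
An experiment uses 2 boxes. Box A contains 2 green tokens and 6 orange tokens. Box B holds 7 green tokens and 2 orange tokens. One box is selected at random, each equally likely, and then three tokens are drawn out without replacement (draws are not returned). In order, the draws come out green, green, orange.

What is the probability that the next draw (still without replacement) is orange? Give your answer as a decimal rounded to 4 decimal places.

The likelihood of the observed sequence under each hypothesis: P(data | box A) = (2/8)(1/7)(6/6) = 1/28; P(data | box B) = (7/9)(6/8)(2/7) = 1/6.
Multiplying each by its prior: 1/2 · 1/28 = 1/56, 1/2 · 1/6 = 1/12; summing to 17/168.
Dividing through by the total gives posterior P(box A | data) = 3/17, P(box B | data) = 14/17.
So P(orange next | data) = Σ P(orange next | H) P(H | data) = (1)(3/17) + (1/6)(14/17) = 16/51.

0.3137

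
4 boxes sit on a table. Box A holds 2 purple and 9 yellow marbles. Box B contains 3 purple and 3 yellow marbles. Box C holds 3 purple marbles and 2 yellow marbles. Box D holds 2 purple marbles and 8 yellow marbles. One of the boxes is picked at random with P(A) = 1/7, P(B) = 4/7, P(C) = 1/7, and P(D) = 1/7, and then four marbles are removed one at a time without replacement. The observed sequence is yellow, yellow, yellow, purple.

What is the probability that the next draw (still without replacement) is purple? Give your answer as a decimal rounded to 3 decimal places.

Under each hypothesis, the probability of the observed sequence is: P(data | box A) = (9/11)(8/10)(7/9)(2/8) = 0.12727; P(data | box B) = (3/6)(2/5)(1/4)(3/3) = 0.05; P(data | box C) = (2/5)(1/4)(0/3) = 0; P(data | box D) = (8/10)(7/9)(6/8)(2/7) = 0.13333.
The prior-weighted likelihoods are 1/7 · 0.12727 = 0.018182, 4/7 · 0.05 = 0.028571, 1/7 · 0 = 0, 1/7 · 0.13333 = 0.019048; summing to 0.065801.
Normalising, the posterior is P(box A | data) = 0.27632, P(box B | data) = 0.43421, P(box C | data) = 0, P(box D | data) = 0.28947.
Averaging over the posterior, P(purple next | data) = (1/7)(0.27632) + (1)(0.43421) + (1/6)(0.28947) = 0.52193.

0.522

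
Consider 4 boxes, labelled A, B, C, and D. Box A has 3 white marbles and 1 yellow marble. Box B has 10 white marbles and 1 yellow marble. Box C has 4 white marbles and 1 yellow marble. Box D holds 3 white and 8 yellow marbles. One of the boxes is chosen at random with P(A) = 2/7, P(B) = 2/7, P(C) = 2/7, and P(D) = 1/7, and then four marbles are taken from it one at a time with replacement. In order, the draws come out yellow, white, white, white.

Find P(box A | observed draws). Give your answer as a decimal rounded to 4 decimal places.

Compute the likelihood of the observed sequence for each case: P(data | box A) = (1/4)(3/4)(3/4)(3/4) = 0.10547; P(data | box B) = (1/11)(10/11)(10/11)(10/11) = 0.068301; P(data | box C) = (1/5)(4/5)(4/5)(4/5) = 0.1024; P(data | box D) = (8/11)(3/11)(3/11)(3/11) = 0.014753.
The prior-weighted likelihoods are 2/7 · 0.10547 = 0.030134, 2/7 · 0.068301 = 0.019515, 2/7 · 0.1024 = 0.029257, 1/7 · 0.014753 = 0.0021076; these sum to 0.081013.
By Bayes' rule, P(box A | data) = (0.030134) / (0.081013) = 0.37196.

0.3720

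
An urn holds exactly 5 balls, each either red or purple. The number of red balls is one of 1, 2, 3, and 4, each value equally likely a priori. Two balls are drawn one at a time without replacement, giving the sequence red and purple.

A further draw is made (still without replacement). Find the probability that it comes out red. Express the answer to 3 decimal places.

For each hypothesis, P(data | H) works out to: P(data | r = 1) = (1/5)(4/4) = 1/5; P(data | r = 2) = (2/5)(3/4) = 3/10; P(data | r = 3) = (3/5)(2/4) = 3/10; P(data | r = 4) = (4/5)(1/4) = 1/5.
Weighting by the prior gives 1/4 · 1/5 = 1/20, 1/4 · 3/10 = 3/40, 1/4 · 3/10 = 3/40, 1/4 · 1/5 = 1/20; these sum to 1/4.
The posterior is then P(r = 1 | data) = 1/5, P(r = 2 | data) = 3/10, P(r = 3 | data) = 3/10, P(r = 4 | data) = 1/5.
The predictive probability is P(red next | data) = (0)(1/5) + (1/3)(3/10) + (2/3)(3/10) + (1)(1/5) = 1/2.

0.500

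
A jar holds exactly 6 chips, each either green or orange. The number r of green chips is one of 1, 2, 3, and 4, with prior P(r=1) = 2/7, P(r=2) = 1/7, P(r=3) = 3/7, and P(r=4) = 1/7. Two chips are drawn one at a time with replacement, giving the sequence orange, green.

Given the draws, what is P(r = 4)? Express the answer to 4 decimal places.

0.1509

For each hypothesis, P(data | H) works out to: P(data | r = 1) = (5/6)(1/6) = 5/36; P(data | r = 2) = (4/6)(2/6) = 2/9; P(data | r = 3) = (3/6)(3/6) = 1/4; P(data | r = 4) = (2/6)(4/6) = 2/9.
The prior-weighted likelihoods are 2/7 · 5/36 = 5/126, 1/7 · 2/9 = 2/63, 3/7 · 1/4 = 3/28, 1/7 · 2/9 = 2/63; summing to 53/252.
By Bayes' rule, P(r = 4 | data) = (2/63) / (53/252) = 8/53.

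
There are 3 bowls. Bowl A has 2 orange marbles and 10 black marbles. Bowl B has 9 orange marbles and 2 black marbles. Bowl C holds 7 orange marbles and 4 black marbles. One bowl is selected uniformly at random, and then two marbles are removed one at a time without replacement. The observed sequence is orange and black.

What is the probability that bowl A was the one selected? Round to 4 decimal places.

0.2660

Under each hypothesis, the probability of the observed sequence is: P(data | bowl A) = (2/12)(10/11) = 5/33; P(data | bowl B) = (9/11)(2/10) = 9/55; P(data | bowl C) = (7/11)(4/10) = 14/55.
Multiplying each by its prior: 1/3 · 5/33 = 5/99, 1/3 · 9/55 = 3/55, 1/3 · 14/55 = 14/165; with total 94/495.
So P(bowl A | data) = (5/99) / (94/495) = 25/94.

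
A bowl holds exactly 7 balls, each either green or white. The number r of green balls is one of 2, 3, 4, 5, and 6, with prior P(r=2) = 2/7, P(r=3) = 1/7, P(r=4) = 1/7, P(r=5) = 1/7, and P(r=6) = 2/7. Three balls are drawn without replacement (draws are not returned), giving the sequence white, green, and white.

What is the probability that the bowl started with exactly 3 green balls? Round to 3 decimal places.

The likelihood of the observed sequence under each hypothesis: P(data | r = 2) = (5/7)(2/6)(4/5) = 4/21; P(data | r = 3) = (4/7)(3/6)(3/5) = 6/35; P(data | r = 4) = (3/7)(4/6)(2/5) = 4/35; P(data | r = 5) = (2/7)(5/6)(1/5) = 1/21; P(data | r = 6) = (1/7)(6/6)(0/5) = 0.
The prior-weighted likelihoods are 2/7 · 4/21 = 8/147, 1/7 · 6/35 = 6/245, 1/7 · 4/35 = 4/245, 1/7 · 1/21 = 1/147, 2/7 · 0 = 0; with total 5/49.
By Bayes' rule, P(r = 3 | data) = (6/245) / (5/49) = 6/25.

0.240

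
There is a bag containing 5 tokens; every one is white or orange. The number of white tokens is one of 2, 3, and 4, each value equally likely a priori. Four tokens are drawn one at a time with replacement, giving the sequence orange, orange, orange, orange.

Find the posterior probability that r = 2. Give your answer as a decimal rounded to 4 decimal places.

0.8265

For each hypothesis, P(data | H) works out to: P(data | r = 2) = (3/5)(3/5)(3/5)(3/5) = 0.1296; P(data | r = 3) = (2/5)(2/5)(2/5)(2/5) = 0.0256; P(data | r = 4) = (1/5)(1/5)(1/5)(1/5) = 0.0016.
The prior-weighted likelihoods are 1/3 · 0.1296 = 0.0432, 1/3 · 0.0256 = 0.0085333, 1/3 · 0.0016 = 0.00053333; summing to 0.052267.
Therefore the posterior P(r = 2 | data) = (0.0432) / (0.052267) = 0.82653.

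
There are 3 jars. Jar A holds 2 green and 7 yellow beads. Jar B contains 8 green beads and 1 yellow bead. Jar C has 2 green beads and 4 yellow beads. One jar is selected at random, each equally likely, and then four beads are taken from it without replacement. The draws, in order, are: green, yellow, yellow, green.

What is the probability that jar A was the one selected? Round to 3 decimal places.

0.294

Under each hypothesis, the probability of the observed sequence is: P(data | jar A) = (2/9)(7/8)(6/7)(1/6) = 1/36; P(data | jar B) = (8/9)(1/8)(0/7) = 0; P(data | jar C) = (2/6)(4/5)(3/4)(1/3) = 1/15.
The prior-weighted likelihoods are 1/3 · 1/36 = 1/108, 1/3 · 0 = 0, 1/3 · 1/15 = 1/45; with total 17/540.
Therefore the posterior P(jar A | data) = (1/108) / (17/540) = 5/17.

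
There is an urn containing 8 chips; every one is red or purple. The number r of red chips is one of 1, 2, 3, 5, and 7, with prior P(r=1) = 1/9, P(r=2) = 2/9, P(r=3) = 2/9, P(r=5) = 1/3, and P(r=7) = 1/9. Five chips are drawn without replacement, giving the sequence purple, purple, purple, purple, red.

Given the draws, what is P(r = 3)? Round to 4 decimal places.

Compute the likelihood of the observed sequence for each case: P(data | r = 1) = (7/8)(6/7)(5/6)(4/5)(1/4) = 1/8; P(data | r = 2) = (6/8)(5/7)(4/6)(3/5)(2/4) = 3/28; P(data | r = 3) = (5/8)(4/7)(3/6)(2/5)(3/4) = 3/56; P(data | r = 5) = (3/8)(2/7)(1/6)(0/5) = 0; P(data | r = 7) = (1/8)(0/7) = 0.
Multiplying each by its prior: 1/9 · 1/8 = 1/72, 2/9 · 3/28 = 1/42, 2/9 · 3/56 = 1/84, 1/3 · 0 = 0, 1/9 · 0 = 0; these sum to 25/504.
So P(r = 3 | data) = (1/84) / (25/504) = 6/25.

0.2400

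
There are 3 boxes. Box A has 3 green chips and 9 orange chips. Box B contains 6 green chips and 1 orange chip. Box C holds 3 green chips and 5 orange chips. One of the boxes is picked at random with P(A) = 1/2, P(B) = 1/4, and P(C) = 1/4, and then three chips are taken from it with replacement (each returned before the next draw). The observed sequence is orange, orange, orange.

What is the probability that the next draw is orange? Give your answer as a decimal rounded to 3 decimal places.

0.720

For each hypothesis, P(data | H) works out to: P(data | box A) = (9/12)(9/12)(9/12) = 0.42188; P(data | box B) = (1/7)(1/7)(1/7) = 0.0029155; P(data | box C) = (5/8)(5/8)(5/8) = 0.24414.
Weighting by the prior gives 1/2 · 0.42188 = 0.21094, 1/4 · 0.0029155 = 0.00072886, 1/4 · 0.24414 = 0.061035; summing to 0.2727.
The posterior is then P(box A | data) = 0.77351, P(box B | data) = 0.0026727, P(box C | data) = 0.22382.
The predictive probability is P(orange next | data) = (3/4)(0.77351) + (1/7)(0.0026727) + (5/8)(0.22382) = 0.7204.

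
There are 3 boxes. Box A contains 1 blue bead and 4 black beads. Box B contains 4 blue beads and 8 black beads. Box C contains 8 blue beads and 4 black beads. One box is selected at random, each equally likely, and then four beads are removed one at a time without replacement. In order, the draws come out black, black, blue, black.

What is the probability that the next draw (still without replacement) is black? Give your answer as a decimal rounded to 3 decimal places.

For each hypothesis, P(data | H) works out to: P(data | box A) = (4/5)(3/4)(1/3)(2/2) = 0.2; P(data | box B) = (8/12)(7/11)(4/10)(6/9) = 0.11313; P(data | box C) = (4/12)(3/11)(8/10)(2/9) = 0.016162.
Weighting by the prior gives 1/3 · 0.2 = 0.066667, 1/3 · 0.11313 = 0.03771, 1/3 · 0.016162 = 0.0053872; with total 0.10976.
The posterior is then P(box A | data) = 0.60736, P(box B | data) = 0.34356, P(box C | data) = 0.04908.
Averaging over the posterior, P(black next | data) = (1)(0.60736) + (5/8)(0.34356) + (1/8)(0.04908) = 0.82822.

0.828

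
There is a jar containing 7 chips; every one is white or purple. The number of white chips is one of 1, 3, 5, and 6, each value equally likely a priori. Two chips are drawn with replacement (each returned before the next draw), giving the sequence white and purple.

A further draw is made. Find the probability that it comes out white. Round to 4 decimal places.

0.5378

Compute the likelihood of the observed sequence for each case: P(data | r = 1) = (1/7)(6/7) = 6/49; P(data | r = 3) = (3/7)(4/7) = 12/49; P(data | r = 5) = (5/7)(2/7) = 10/49; P(data | r = 6) = (6/7)(1/7) = 6/49.
Weighting by the prior gives 1/4 · 6/49 = 3/98, 1/4 · 12/49 = 3/49, 1/4 · 10/49 = 5/98, 1/4 · 6/49 = 3/98; summing to 17/98.
Dividing through by the total gives posterior P(r = 1 | data) = 3/17, P(r = 3 | data) = 6/17, P(r = 5 | data) = 5/17, P(r = 6 | data) = 3/17.
The predictive probability is P(white next | data) = (1/7)(3/17) + (3/7)(6/17) + (5/7)(5/17) + (6/7)(3/17) = 64/119.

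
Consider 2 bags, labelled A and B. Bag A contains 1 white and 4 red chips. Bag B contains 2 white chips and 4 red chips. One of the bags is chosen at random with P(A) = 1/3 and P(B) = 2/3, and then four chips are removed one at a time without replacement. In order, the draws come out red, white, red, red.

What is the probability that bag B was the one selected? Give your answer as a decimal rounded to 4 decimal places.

Compute the likelihood of the observed sequence for each case: P(data | bag A) = (4/5)(1/4)(3/3)(2/2) = 1/5; P(data | bag B) = (4/6)(2/5)(3/4)(2/3) = 2/15.
The prior-weighted likelihoods are 1/3 · 1/5 = 1/15, 2/3 · 2/15 = 4/45; with total 7/45.
Hence P(bag B | data) = (4/45) / (7/45) = 4/7.

0.5714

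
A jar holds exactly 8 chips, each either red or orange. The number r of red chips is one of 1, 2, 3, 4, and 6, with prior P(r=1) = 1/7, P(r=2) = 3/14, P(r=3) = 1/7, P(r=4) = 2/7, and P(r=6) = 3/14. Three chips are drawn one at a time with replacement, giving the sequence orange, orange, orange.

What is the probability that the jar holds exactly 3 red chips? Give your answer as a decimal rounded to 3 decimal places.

Compute the likelihood of the observed sequence for each case: P(data | r = 1) = (7/8)(7/8)(7/8) = 0.66992; P(data | r = 2) = (6/8)(6/8)(6/8) = 0.42188; P(data | r = 3) = (5/8)(5/8)(5/8) = 0.24414; P(data | r = 4) = (4/8)(4/8)(4/8) = 0.125; P(data | r = 6) = (2/8)(2/8)(2/8) = 0.015625.
Weighting by the prior gives 1/7 · 0.66992 = 0.095703, 3/14 · 0.42188 = 0.090402, 1/7 · 0.24414 = 0.034877, 2/7 · 0.125 = 0.035714, 3/14 · 0.015625 = 0.0033482; with total 0.26004.
So P(r = 3 | data) = (0.034877) / (0.26004) = 0.13412.

0.134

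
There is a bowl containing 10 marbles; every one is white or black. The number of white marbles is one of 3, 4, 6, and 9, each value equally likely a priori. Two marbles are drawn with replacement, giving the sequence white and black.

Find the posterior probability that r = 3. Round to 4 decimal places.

0.2692

For each hypothesis, P(data | H) works out to: P(data | r = 3) = (3/10)(7/10) = 21/100; P(data | r = 4) = (4/10)(6/10) = 6/25; P(data | r = 6) = (6/10)(4/10) = 6/25; P(data | r = 9) = (9/10)(1/10) = 9/100.
Weighting by the prior gives 1/4 · 21/100 = 21/400, 1/4 · 6/25 = 3/50, 1/4 · 6/25 = 3/50, 1/4 · 9/100 = 9/400; these sum to 39/200.
Hence P(r = 3 | data) = (21/400) / (39/200) = 7/26.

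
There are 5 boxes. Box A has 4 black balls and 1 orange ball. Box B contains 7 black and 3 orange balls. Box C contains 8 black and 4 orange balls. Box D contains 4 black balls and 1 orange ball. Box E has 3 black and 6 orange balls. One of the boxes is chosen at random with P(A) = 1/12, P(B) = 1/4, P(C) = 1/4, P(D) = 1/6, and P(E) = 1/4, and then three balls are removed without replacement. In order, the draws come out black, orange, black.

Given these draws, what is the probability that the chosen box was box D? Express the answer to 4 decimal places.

0.2164

For each hypothesis, P(data | H) works out to: P(data | box A) = (4/5)(1/4)(3/3) = 0.2; P(data | box B) = (7/10)(3/9)(6/8) = 0.175; P(data | box C) = (8/12)(4/11)(7/10) = 0.1697; P(data | box D) = (4/5)(1/4)(3/3) = 0.2; P(data | box E) = (3/9)(6/8)(2/7) = 0.071429.
Weighting by the prior gives 1/12 · 0.2 = 0.016667, 1/4 · 0.175 = 0.04375, 1/4 · 0.1697 = 0.042424, 1/6 · 0.2 = 0.033333, 1/4 · 0.071429 = 0.017857; with total 0.15403.
Therefore the posterior P(box D | data) = (0.033333) / (0.15403) = 0.21641.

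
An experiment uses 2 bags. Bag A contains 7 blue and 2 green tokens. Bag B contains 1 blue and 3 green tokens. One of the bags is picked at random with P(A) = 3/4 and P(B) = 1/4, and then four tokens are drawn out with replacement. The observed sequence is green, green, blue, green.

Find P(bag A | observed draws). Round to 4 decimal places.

Compute the likelihood of the observed sequence for each case: P(data | bag A) = (2/9)(2/9)(7/9)(2/9) = 0.0085353; P(data | bag B) = (3/4)(3/4)(1/4)(3/4) = 0.10547.
Weighting by the prior gives 3/4 · 0.0085353 = 0.0064015, 1/4 · 0.10547 = 0.026367; these sum to 0.032769.
So P(bag A | data) = (0.0064015) / (0.032769) = 0.19535.

0.1954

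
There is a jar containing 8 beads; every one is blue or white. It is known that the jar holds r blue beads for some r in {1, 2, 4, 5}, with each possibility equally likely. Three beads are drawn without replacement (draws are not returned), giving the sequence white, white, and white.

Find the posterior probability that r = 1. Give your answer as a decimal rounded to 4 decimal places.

The likelihood of the observed sequence under each hypothesis: P(data | r = 1) = (7/8)(6/7)(5/6) = 5/8; P(data | r = 2) = (6/8)(5/7)(4/6) = 5/14; P(data | r = 4) = (4/8)(3/7)(2/6) = 1/14; P(data | r = 5) = (3/8)(2/7)(1/6) = 1/56.
Weighting by the prior gives 1/4 · 5/8 = 5/32, 1/4 · 5/14 = 5/56, 1/4 · 1/14 = 1/56, 1/4 · 1/56 = 1/224; summing to 15/56.
Hence P(r = 1 | data) = (5/32) / (15/56) = 7/12.

0.5833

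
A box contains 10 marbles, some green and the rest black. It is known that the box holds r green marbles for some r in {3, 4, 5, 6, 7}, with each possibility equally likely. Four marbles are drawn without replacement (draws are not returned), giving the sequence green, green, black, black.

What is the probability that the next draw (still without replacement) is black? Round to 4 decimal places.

Compute the likelihood of the observed sequence for each case: P(data | r = 3) = (3/10)(2/9)(7/8)(6/7) = 1/20; P(data | r = 4) = (4/10)(3/9)(6/8)(5/7) = 1/14; P(data | r = 5) = (5/10)(4/9)(5/8)(4/7) = 5/63; P(data | r = 6) = (6/10)(5/9)(4/8)(3/7) = 1/14; P(data | r = 7) = (7/10)(6/9)(3/8)(2/7) = 1/20.
Multiplying each by its prior: 1/5 · 1/20 = 1/100, 1/5 · 1/14 = 1/70, 1/5 · 5/63 = 1/63, 1/5 · 1/14 = 1/70, 1/5 · 1/20 = 1/100; with total 29/450.
Normalising, the posterior is P(r = 3 | data) = 9/58, P(r = 4 | data) = 45/203, P(r = 5 | data) = 50/203, P(r = 6 | data) = 45/203, P(r = 7 | data) = 9/58.
The predictive probability is P(black next | data) = (5/6)(9/58) + (2/3)(45/203) + (1/2)(50/203) + (1/3)(45/203) + (1/6)(9/58) = 1/2.

0.5000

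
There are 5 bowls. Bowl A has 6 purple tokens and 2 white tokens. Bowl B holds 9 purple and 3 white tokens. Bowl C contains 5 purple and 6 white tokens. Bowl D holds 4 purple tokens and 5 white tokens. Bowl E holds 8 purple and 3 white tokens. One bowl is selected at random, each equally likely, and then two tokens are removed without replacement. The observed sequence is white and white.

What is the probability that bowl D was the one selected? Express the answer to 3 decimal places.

0.405

Under each hypothesis, the probability of the observed sequence is: P(data | bowl A) = (2/8)(1/7) = 0.035714; P(data | bowl B) = (3/12)(2/11) = 0.045455; P(data | bowl C) = (6/11)(5/10) = 0.27273; P(data | bowl D) = (5/9)(4/8) = 0.27778; P(data | bowl E) = (3/11)(2/10) = 0.054545.
Weighting by the prior gives 1/5 · 0.035714 = 0.0071429, 1/5 · 0.045455 = 0.0090909, 1/5 · 0.27273 = 0.054545, 1/5 · 0.27778 = 0.055556, 1/5 · 0.054545 = 0.010909; summing to 0.13724.
By Bayes' rule, P(bowl D | data) = (0.055556) / (0.13724) = 0.40479.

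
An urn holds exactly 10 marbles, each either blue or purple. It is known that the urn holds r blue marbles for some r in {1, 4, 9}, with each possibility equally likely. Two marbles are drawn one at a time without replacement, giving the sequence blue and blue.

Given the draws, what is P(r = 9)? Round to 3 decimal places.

Compute the likelihood of the observed sequence for each case: P(data | r = 1) = (1/10)(0/9) = 0; P(data | r = 4) = (4/10)(3/9) = 2/15; P(data | r = 9) = (9/10)(8/9) = 4/5.
Multiplying each by its prior: 1/3 · 0 = 0, 1/3 · 2/15 = 2/45, 1/3 · 4/5 = 4/15; summing to 14/45.
Therefore the posterior P(r = 9 | data) = (4/15) / (14/45) = 6/7.

0.857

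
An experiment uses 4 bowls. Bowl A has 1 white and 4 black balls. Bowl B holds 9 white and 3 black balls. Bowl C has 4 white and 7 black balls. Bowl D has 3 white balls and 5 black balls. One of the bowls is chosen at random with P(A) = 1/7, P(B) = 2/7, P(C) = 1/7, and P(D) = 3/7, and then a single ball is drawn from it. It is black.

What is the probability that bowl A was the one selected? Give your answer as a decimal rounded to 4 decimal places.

0.2099

Compute the likelihood of this draw for each case: P(data | bowl A) = (4/5) = 0.8; P(data | bowl B) = (3/12) = 0.25; P(data | bowl C) = (7/11) = 0.63636; P(data | bowl D) = (5/8) = 0.625.
The prior-weighted likelihoods are 1/7 · 0.8 = 0.11429, 2/7 · 0.25 = 0.071429, 1/7 · 0.63636 = 0.090909, 3/7 · 0.625 = 0.26786; summing to 0.54448.
Hence P(bowl A | data) = (0.11429) / (0.54448) = 0.2099.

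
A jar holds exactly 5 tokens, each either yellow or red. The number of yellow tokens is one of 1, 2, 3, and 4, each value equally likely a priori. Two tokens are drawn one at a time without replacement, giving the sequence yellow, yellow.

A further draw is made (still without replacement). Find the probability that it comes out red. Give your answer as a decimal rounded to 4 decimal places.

0.5000

For each hypothesis, P(data | H) works out to: P(data | r = 1) = (1/5)(0/4) = 0; P(data | r = 2) = (2/5)(1/4) = 1/10; P(data | r = 3) = (3/5)(2/4) = 3/10; P(data | r = 4) = (4/5)(3/4) = 3/5.
Weighting by the prior gives 1/4 · 0 = 0, 1/4 · 1/10 = 1/40, 1/4 · 3/10 = 3/40, 1/4 · 3/5 = 3/20; these sum to 1/4.
The posterior is then P(r = 1 | data) = 0, P(r = 2 | data) = 1/10, P(r = 3 | data) = 3/10, P(r = 4 | data) = 3/5.
Averaging over the posterior, P(red next | data) = (1)(1/10) + (2/3)(3/10) + (1/3)(3/5) = 1/2.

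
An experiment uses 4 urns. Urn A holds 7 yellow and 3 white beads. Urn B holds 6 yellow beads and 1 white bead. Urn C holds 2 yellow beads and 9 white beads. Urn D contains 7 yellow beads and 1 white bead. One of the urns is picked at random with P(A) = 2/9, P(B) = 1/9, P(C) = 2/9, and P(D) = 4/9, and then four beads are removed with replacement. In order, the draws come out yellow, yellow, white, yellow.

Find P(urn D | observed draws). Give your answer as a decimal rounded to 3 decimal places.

0.523

Under each hypothesis, the probability of the observed sequence is: P(data | urn A) = (7/10)(7/10)(3/10)(7/10) = 0.1029; P(data | urn B) = (6/7)(6/7)(1/7)(6/7) = 0.089963; P(data | urn C) = (2/11)(2/11)(9/11)(2/11) = 0.0049177; P(data | urn D) = (7/8)(7/8)(1/8)(7/8) = 0.08374.
Multiplying each by its prior: 2/9 · 0.1029 = 0.022867, 1/9 · 0.089963 = 0.0099958, 2/9 · 0.0049177 = 0.0010928, 4/9 · 0.08374 = 0.037218; summing to 0.071173.
So P(urn D | data) = (0.037218) / (0.071173) = 0.52292.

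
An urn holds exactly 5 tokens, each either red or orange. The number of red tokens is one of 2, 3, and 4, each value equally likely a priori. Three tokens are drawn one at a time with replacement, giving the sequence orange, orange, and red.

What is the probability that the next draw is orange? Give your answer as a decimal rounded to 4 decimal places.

The likelihood of the observed sequence under each hypothesis: P(data | r = 2) = (3/5)(3/5)(2/5) = 18/125; P(data | r = 3) = (2/5)(2/5)(3/5) = 12/125; P(data | r = 4) = (1/5)(1/5)(4/5) = 4/125.
The prior-weighted likelihoods are 1/3 · 18/125 = 6/125, 1/3 · 12/125 = 4/125, 1/3 · 4/125 = 4/375; summing to 34/375.
Dividing through by the total gives posterior P(r = 2 | data) = 9/17, P(r = 3 | data) = 6/17, P(r = 4 | data) = 2/17.
The predictive probability is P(orange next | data) = (3/5)(9/17) + (2/5)(6/17) + (1/5)(2/17) = 41/85.

0.4824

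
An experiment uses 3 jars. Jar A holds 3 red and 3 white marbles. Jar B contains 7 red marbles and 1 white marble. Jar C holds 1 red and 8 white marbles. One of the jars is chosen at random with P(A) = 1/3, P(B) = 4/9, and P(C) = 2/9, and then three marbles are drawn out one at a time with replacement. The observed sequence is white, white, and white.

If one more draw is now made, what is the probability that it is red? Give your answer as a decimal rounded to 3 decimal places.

Compute the likelihood of the observed sequence for each case: P(data | jar A) = (3/6)(3/6)(3/6) = 0.125; P(data | jar B) = (1/8)(1/8)(1/8) = 0.0019531; P(data | jar C) = (8/9)(8/9)(8/9) = 0.70233.
Weighting by the prior gives 1/3 · 0.125 = 0.041667, 4/9 · 0.0019531 = 0.00086806, 2/9 · 0.70233 = 0.15607; with total 0.19861.
Normalising, the posterior is P(jar A | data) = 0.20979, P(jar B | data) = 0.0043707, P(jar C | data) = 0.78584.
The predictive probability is P(red next | data) = (1/2)(0.20979) + (7/8)(0.0043707) + (1/9)(0.78584) = 0.19604.

0.196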